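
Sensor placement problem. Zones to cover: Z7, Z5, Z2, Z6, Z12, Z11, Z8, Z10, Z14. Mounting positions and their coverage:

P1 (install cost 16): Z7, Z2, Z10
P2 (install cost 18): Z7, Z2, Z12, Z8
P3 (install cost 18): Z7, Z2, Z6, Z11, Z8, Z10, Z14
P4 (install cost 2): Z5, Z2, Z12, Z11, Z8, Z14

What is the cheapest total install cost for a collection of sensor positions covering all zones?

20

P3, P4 cover every zone at install cost 18 + 2 = 20.
Any cover uses at least 2 sensor positions; among all covering selections none totals below 20.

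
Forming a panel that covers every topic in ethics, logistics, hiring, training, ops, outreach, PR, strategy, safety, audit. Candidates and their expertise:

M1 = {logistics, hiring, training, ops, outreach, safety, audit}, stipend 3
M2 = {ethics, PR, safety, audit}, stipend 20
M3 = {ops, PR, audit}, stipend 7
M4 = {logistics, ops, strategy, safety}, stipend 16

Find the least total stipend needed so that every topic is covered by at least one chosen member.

M1, M2, M4 cover every topic at stipend 3 + 20 + 16 = 39.
Any cover uses at least 3 members; among all covering selections none totals below 39.
Greedy by coverage-per-stipend would pick M1, M3, M4, M2 for 46 — worse than the optimum 39.

39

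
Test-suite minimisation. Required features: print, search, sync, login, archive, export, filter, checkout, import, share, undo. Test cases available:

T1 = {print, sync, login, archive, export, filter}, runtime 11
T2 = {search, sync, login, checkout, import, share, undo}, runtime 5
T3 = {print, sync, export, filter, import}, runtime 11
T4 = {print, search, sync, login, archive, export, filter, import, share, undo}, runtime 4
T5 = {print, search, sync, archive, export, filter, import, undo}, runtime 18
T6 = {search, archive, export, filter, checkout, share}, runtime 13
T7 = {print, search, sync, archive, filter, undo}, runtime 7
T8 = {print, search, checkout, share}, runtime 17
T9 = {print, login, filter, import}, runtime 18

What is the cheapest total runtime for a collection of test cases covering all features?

9

T2, T4 cover every feature at runtime 5 + 4 = 9.
Any cover uses at least 2 test cases; among all covering selections none totals below 9.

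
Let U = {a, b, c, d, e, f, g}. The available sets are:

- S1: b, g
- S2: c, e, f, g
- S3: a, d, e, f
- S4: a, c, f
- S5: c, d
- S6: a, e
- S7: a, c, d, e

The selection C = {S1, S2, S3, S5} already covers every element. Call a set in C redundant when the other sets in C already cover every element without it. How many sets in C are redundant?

Drop S1: b uncovered — not redundant.
Drop S2: the rest still cover every element — redundant.
Drop S3: a uncovered — not redundant.
Drop S5: the rest still cover every element — redundant.
2 redundant: S2, S5.

2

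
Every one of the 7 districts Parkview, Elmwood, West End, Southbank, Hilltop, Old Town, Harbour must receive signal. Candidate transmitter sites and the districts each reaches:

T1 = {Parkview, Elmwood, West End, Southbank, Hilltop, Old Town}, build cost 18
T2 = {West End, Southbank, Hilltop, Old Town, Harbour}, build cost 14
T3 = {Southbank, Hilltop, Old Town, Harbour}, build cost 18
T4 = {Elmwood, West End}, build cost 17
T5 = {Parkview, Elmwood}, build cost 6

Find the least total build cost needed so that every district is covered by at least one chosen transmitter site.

T2, T5 cover every district at build cost 14 + 6 = 20.
Any cover uses at least 2 transmitter sites; among all covering selections none totals below 20.

20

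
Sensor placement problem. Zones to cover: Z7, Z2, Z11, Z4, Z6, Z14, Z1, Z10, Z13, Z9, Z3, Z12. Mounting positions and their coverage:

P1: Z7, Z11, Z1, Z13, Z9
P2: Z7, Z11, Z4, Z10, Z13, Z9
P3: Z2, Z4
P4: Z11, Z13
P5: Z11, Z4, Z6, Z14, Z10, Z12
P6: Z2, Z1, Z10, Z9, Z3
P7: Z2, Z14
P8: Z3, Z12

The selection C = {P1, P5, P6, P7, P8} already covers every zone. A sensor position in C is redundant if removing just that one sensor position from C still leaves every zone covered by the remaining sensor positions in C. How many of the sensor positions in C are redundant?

Drop P1: Z7, Z13 uncovered — not redundant.
Drop P5: Z4, Z6 uncovered — not redundant.
Drop P6: the rest still cover every zone — redundant.
Drop P7: the rest still cover every zone — redundant.
Drop P8: the rest still cover every zone — redundant.
3 redundant: P6, P7, P8.

3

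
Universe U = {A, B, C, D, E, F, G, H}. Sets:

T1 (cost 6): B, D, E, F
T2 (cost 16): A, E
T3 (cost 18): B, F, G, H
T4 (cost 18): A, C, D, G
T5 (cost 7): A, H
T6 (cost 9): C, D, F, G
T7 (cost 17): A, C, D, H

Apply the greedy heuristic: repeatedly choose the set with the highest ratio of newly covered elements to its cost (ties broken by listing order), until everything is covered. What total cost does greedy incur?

22

Pick 1: T1 adds 4 new (B, D, E, F) at cost 6 (ratio 4/6).
Pick 2: T5 adds 2 new (A, H) at cost 7 (ratio 2/7).
Pick 3: T6 adds 2 new (C, G) at cost 9 (ratio 2/9).
Greedy total cost: 6 + 7 + 9 = 22.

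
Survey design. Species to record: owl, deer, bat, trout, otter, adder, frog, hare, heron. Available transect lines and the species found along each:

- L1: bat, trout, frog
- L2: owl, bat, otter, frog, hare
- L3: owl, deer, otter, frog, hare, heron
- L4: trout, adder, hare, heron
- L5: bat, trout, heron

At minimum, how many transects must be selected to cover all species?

3

L1, L3, L4 together cover {owl, deer, bat, trout, otter, adder, frog, hare, heron} — every species.
No 2 of the 5 transects cover everything (all 10 pairs fall short), so 3 is minimum.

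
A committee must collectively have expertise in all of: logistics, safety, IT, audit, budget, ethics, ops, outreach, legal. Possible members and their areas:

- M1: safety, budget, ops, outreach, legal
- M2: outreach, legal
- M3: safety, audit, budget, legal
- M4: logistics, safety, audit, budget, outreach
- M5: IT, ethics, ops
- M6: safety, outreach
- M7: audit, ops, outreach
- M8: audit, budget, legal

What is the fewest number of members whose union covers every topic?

3

M1, M4, M5 together cover {logistics, safety, IT, audit, budget, ethics, ops, outreach, legal} — every topic.
No 2 of the 8 members cover everything (all 28 pairs fall short), so 3 is minimum.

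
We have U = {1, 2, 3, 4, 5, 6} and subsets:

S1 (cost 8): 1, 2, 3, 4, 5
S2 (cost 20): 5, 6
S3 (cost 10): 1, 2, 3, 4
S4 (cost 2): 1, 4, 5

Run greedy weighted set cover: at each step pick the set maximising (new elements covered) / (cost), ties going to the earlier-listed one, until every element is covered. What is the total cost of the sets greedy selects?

30

Pick 1: S4 adds 3 new (1, 4, 5) at cost 2 (ratio 3/2).
Pick 2: S1 adds 2 new (2, 3) at cost 8 (ratio 2/8).
Pick 3: S2 adds 1 new (6) at cost 20 (ratio 1/20).
Greedy total cost: 2 + 8 + 20 = 30. (The true optimum is 28, so greedy overshoots here.)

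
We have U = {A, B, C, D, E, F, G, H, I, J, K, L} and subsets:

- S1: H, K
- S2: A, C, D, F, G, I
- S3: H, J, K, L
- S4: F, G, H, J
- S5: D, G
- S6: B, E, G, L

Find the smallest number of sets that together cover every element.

3

S2, S3, S6 together cover {A, B, C, D, E, F, G, H, I, J, K, L} — every element.
No 2 of the 6 sets cover everything (all 15 pairs fall short), so 3 is minimum.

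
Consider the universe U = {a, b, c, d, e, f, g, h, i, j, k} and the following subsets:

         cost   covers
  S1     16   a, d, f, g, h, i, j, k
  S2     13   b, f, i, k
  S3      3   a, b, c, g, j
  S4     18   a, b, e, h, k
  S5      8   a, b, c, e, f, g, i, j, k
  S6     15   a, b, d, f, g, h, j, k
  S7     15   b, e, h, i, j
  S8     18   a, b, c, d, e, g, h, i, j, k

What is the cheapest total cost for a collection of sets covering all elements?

S5, S6 cover every element at cost 8 + 15 = 23.
Any cover uses at least 2 sets; among all covering selections none totals below 23.
Greedy by coverage-per-cost would pick S3, S5, S6 for 26 — worse than the optimum 23.

23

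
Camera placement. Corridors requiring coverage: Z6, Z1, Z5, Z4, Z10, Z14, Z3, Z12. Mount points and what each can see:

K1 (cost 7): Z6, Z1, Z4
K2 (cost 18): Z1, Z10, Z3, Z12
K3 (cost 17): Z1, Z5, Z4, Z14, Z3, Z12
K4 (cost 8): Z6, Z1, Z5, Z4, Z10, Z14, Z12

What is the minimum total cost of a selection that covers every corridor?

K3, K4 cover every corridor at cost 17 + 8 = 25.
Any cover uses at least 2 camera mounts; among all covering selections none totals below 25.

25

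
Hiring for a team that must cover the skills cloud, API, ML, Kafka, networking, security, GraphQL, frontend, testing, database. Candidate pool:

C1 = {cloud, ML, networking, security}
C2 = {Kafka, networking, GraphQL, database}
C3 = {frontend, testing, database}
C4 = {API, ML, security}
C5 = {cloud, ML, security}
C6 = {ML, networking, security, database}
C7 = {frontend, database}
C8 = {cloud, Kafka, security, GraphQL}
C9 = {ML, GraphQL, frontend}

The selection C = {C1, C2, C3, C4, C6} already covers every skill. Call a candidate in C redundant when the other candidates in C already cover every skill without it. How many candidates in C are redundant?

1

Drop C1: cloud uncovered — not redundant.
Drop C2: Kafka, GraphQL uncovered — not redundant.
Drop C3: frontend, testing uncovered — not redundant.
Drop C4: API uncovered — not redundant.
Drop C6: the rest still cover every skill — redundant.
1 redundant: C6.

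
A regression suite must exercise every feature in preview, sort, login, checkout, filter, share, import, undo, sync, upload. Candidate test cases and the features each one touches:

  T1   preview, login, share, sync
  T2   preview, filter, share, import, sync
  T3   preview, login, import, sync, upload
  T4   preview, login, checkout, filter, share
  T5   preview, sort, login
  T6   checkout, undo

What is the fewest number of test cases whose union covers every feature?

4

T2, T3, T5, T6 together cover {preview, sort, login, checkout, filter, share, import, undo, sync, upload} — every feature.
No 3 of the 6 test cases cover everything (all 20 triples fall short), so 4 is minimum.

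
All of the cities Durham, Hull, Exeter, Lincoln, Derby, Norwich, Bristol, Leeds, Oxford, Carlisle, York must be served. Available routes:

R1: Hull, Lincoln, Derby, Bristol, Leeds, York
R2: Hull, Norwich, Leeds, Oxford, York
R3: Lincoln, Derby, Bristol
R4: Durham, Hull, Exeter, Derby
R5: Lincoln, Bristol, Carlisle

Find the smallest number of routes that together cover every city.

3

R2, R4, R5 together cover {Durham, Hull, Exeter, Lincoln, Derby, Norwich, Bristol, Leeds, Oxford, Carlisle, York} — every city.
No 2 of the 5 routes cover everything (all 10 pairs fall short), so 3 is minimum.
Greedy (largest uncovered first) would take R1, R2, R4, R5 — 4 routes — but 3 suffice.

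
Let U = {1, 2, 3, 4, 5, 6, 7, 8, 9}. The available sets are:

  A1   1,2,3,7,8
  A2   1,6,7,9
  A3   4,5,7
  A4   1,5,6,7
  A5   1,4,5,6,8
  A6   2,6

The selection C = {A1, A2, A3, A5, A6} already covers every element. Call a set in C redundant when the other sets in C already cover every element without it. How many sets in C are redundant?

3

Drop A1: 3 uncovered — not redundant.
Drop A2: 9 uncovered — not redundant.
Drop A3: the rest still cover every element — redundant.
Drop A5: the rest still cover every element — redundant.
Drop A6: the rest still cover every element — redundant.
3 redundant: A3, A5, A6.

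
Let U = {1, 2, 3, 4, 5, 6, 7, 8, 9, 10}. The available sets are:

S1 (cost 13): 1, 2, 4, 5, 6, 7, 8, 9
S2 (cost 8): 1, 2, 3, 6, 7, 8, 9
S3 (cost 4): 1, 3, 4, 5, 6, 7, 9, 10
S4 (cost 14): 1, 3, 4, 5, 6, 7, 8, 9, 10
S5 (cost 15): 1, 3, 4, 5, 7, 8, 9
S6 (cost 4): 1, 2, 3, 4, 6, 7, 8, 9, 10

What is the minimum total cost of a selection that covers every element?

8

S3, S6 cover every element at cost 4 + 4 = 8.
Any cover uses at least 2 sets; among all covering selections none totals below 8.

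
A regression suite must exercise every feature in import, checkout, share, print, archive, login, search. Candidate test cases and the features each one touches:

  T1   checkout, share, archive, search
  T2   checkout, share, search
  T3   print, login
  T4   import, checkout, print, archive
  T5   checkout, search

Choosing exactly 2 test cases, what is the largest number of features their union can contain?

6

Choosing T1, T3 covers {checkout, share, print, archive, login, search} — 6 features.
No choice of 2 test cases does better; here import is left uncovered.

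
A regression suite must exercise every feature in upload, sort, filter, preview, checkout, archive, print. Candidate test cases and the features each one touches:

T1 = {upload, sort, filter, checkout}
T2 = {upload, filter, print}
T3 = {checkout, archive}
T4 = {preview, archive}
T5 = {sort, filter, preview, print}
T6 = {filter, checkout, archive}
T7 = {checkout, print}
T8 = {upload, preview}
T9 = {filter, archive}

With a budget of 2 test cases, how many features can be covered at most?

Choosing T1, T4 covers {upload, sort, filter, preview, checkout, archive} — 6 features.
No choice of 2 test cases does better; here print is left uncovered.

6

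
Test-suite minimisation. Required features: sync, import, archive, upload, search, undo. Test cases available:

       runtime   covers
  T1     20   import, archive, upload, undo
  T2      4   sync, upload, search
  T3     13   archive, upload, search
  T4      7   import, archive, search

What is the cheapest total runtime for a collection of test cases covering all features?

24

T1, T2 cover every feature at runtime 20 + 4 = 24.
Any cover uses at least 2 test cases; among all covering selections none totals below 24.
Greedy by coverage-per-runtime would pick T2, T4, T1 for 31 — worse than the optimum 24.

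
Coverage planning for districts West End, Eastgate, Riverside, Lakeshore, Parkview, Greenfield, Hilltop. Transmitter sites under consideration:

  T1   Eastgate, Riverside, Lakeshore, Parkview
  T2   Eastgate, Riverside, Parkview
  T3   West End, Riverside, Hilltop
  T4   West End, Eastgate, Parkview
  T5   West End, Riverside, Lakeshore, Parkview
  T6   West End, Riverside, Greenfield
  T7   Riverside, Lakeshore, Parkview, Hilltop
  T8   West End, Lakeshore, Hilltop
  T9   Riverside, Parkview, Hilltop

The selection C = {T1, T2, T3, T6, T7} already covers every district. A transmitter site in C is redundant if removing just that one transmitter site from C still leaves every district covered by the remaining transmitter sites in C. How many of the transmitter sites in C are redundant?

Drop T1: the rest still cover every district — redundant.
Drop T2: the rest still cover every district — redundant.
Drop T3: the rest still cover every district — redundant.
Drop T6: Greenfield uncovered — not redundant.
Drop T7: the rest still cover every district — redundant.
4 redundant: T1, T2, T3, T7.

4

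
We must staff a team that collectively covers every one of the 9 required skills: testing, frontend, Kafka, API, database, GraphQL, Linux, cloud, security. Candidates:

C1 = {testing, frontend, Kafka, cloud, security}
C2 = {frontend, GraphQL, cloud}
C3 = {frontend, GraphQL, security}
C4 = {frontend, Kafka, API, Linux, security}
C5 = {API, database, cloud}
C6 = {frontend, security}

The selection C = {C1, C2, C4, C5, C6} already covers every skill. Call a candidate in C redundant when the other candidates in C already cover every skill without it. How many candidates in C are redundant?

Drop C1: testing uncovered — not redundant.
Drop C2: GraphQL uncovered — not redundant.
Drop C4: Linux uncovered — not redundant.
Drop C5: database uncovered — not redundant.
Drop C6: the rest still cover every skill — redundant.
1 redundant: C6.

1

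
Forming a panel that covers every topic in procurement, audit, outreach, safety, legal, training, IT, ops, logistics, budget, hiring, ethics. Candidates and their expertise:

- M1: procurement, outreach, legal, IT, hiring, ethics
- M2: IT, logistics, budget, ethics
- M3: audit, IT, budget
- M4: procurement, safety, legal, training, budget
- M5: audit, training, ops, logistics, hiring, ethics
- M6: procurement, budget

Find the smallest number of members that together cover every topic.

3

M1, M4, M5 together cover {procurement, audit, outreach, safety, legal, training, IT, ops, logistics, budget, hiring, ethics} — every topic.
No 2 of the 6 members cover everything (all 15 pairs fall short), so 3 is minimum.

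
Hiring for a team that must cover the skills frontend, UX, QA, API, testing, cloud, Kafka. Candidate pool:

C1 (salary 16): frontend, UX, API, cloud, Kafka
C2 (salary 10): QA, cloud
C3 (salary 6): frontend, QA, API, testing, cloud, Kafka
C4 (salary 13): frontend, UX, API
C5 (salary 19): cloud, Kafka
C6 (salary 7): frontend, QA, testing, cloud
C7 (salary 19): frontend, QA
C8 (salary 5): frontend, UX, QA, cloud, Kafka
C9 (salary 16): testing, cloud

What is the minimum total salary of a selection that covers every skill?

11

C3, C8 cover every skill at salary 6 + 5 = 11.
Any cover uses at least 2 candidates; among all covering selections none totals below 11.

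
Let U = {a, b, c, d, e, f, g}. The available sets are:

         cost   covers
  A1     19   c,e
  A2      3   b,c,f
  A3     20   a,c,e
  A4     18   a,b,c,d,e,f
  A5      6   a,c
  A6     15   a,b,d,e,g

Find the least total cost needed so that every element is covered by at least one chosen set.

A2, A6 cover every element at cost 3 + 15 = 18.
Any cover uses at least 2 sets; among all covering selections none totals below 18.

18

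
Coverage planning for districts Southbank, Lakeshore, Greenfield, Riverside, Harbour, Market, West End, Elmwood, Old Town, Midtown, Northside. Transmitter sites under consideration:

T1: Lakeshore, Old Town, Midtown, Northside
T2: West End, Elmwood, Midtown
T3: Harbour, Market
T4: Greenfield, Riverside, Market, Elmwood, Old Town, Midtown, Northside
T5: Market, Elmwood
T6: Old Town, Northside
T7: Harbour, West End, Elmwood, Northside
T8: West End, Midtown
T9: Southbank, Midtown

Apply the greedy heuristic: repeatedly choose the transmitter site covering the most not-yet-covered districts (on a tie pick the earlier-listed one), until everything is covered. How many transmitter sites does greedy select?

Pick 1: T4 covers 7 new districts (Greenfield, Riverside, Market, Elmwood, Old Town, Midtown, Northside).
Pick 2: T7 covers 2 new districts (Harbour, West End).
Pick 3: T1 covers 1 new districts (Lakeshore).
Pick 4: T9 covers 1 new districts (Southbank).
Greedy uses 4 transmitter sites.

4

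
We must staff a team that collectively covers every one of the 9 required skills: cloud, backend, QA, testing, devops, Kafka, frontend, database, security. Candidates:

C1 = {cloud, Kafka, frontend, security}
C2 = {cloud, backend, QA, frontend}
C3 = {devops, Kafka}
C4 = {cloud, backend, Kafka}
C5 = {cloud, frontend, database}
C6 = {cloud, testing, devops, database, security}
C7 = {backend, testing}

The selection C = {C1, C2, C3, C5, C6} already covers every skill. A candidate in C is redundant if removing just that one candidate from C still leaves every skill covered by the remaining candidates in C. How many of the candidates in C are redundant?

3

Drop C1: the rest still cover every skill — redundant.
Drop C2: backend, QA uncovered — not redundant.
Drop C3: the rest still cover every skill — redundant.
Drop C5: the rest still cover every skill — redundant.
Drop C6: testing uncovered — not redundant.
3 redundant: C1, C3, C5.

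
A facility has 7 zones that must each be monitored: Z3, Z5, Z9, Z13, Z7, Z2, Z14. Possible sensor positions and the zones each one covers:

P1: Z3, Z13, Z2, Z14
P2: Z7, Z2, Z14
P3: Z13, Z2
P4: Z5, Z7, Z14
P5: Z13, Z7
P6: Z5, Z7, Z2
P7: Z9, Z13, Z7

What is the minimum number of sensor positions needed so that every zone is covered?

3

P1, P4, P7 together cover {Z3, Z5, Z9, Z13, Z7, Z2, Z14} — every zone.
No 2 of the 7 sensor positions cover everything (all 21 pairs fall short), so 3 is minimum.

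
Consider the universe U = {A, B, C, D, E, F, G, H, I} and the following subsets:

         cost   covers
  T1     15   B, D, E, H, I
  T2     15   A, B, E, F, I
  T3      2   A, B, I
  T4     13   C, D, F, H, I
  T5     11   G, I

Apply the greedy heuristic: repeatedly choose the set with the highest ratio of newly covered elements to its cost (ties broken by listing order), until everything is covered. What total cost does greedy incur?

41

Pick 1: T3 adds 3 new (A, B, I) at cost 2 (ratio 3/2).
Pick 2: T4 adds 4 new (C, D, F, H) at cost 13 (ratio 4/13).
Pick 3: T5 adds 1 new (G) at cost 11 (ratio 1/11).
Pick 4: T1 adds 1 new (E) at cost 15 (ratio 1/15).
Greedy total cost: 2 + 13 + 11 + 15 = 41. (The true optimum is 39, so greedy overshoots here.)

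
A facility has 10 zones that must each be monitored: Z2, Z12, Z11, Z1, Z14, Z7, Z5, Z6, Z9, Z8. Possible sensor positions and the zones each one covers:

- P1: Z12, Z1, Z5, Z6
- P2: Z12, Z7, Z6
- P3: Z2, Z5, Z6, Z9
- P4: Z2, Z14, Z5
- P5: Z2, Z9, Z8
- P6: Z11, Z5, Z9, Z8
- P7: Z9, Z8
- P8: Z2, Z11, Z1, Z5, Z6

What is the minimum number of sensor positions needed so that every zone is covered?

P1, P2, P4, P6 together cover {Z2, Z12, Z11, Z1, Z14, Z7, Z5, Z6, Z9, Z8} — every zone.
No 3 of the 8 sensor positions cover everything (all 56 triples fall short), so 4 is minimum.

4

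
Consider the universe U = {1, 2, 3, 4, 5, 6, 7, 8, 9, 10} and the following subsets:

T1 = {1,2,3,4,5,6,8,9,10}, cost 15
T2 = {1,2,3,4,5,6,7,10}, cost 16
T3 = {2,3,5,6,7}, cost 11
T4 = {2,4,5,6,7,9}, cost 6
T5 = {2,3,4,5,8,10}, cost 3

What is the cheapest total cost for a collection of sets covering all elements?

T1, T4 cover every element at cost 15 + 6 = 21.
Any cover uses at least 2 sets; among all covering selections none totals below 21.

21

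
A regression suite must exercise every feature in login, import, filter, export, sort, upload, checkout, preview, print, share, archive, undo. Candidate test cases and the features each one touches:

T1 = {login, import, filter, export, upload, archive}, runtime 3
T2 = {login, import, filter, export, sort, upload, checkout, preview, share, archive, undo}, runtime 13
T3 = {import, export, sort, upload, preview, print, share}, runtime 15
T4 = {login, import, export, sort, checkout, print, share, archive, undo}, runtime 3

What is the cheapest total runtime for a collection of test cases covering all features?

16

T2, T4 cover every feature at runtime 13 + 3 = 16.
Any cover uses at least 2 test cases; among all covering selections none totals below 16.
Greedy by coverage-per-runtime would pick T4, T1, T2 for 19 — worse than the optimum 16.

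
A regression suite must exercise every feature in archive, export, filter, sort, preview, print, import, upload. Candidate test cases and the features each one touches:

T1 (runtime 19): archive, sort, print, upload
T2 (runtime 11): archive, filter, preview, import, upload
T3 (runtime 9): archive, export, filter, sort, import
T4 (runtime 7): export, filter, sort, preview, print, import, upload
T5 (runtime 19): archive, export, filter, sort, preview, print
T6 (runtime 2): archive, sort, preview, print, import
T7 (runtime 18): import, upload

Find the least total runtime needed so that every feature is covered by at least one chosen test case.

9

T4, T6 cover every feature at runtime 7 + 2 = 9.
Any cover uses at least 2 test cases; among all covering selections none totals below 9.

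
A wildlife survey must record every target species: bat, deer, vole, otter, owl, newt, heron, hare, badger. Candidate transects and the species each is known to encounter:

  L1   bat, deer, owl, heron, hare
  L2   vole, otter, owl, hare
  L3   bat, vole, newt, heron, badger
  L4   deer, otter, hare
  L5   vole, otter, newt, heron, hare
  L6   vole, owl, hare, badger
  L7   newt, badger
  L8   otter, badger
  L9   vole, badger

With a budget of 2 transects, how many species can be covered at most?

8

Choosing L1, L3 covers {bat, deer, vole, owl, newt, heron, hare, badger} — 8 species.
No choice of 2 transects does better; here otter is left uncovered.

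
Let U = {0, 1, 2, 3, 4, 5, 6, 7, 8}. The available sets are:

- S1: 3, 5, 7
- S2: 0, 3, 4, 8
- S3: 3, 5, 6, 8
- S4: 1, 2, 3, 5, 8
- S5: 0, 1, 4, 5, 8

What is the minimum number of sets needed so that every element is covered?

S1, S2, S3, S4 together cover {0, 1, 2, 3, 4, 5, 6, 7, 8} — every element.
No 3 of the 5 sets cover everything (all 10 triples fall short), so 4 is minimum.

4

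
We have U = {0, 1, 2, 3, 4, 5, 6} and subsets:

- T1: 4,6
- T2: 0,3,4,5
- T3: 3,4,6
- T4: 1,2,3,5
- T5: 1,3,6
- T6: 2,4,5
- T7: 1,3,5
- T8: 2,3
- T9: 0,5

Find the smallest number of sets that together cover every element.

T1, T2, T4 together cover {0, 1, 2, 3, 4, 5, 6} — every element.
No 2 of the 9 sets cover everything (all 36 pairs fall short), so 3 is minimum.

3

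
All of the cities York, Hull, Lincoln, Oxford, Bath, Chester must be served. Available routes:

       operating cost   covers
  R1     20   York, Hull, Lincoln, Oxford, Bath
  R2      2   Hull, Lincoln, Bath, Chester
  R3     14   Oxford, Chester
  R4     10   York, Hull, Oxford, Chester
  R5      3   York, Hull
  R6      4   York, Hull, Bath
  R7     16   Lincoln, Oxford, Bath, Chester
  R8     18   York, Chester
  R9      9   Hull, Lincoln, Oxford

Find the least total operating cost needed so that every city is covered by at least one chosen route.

R2, R4 cover every city at operating cost 2 + 10 = 12.
Any cover uses at least 2 routes; among all covering selections none totals below 12.
Greedy by coverage-per-operating cost would pick R2, R5, R9 for 14 — worse than the optimum 12.

12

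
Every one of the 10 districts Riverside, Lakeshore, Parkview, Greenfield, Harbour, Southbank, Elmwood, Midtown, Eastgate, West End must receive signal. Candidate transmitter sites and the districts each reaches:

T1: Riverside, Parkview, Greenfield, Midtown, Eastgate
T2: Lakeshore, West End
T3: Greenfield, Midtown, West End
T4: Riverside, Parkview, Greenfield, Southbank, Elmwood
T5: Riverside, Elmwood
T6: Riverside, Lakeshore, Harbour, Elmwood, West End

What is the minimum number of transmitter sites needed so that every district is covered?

3

T1, T4, T6 together cover {Riverside, Lakeshore, Parkview, Greenfield, Harbour, Southbank, Elmwood, Midtown, Eastgate, West End} — every district.
No 2 of the 6 transmitter sites cover everything (all 15 pairs fall short), so 3 is minimum.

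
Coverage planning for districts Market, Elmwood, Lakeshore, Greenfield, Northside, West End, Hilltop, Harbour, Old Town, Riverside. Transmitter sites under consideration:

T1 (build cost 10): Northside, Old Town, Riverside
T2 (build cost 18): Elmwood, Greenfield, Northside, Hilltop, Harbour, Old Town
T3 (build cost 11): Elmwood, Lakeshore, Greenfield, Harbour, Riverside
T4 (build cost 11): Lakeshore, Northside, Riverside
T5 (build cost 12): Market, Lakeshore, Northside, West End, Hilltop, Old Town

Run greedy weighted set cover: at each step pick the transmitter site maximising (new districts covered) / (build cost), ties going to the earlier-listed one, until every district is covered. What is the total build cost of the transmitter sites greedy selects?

Pick 1: T5 adds 6 new (Market, Lakeshore, Northside, West End, Hilltop, Old Town) at build cost 12 (ratio 6/12).
Pick 2: T3 adds 4 new (Elmwood, Greenfield, Harbour, Riverside) at build cost 11 (ratio 4/11).
Greedy total build cost: 12 + 11 = 23.

23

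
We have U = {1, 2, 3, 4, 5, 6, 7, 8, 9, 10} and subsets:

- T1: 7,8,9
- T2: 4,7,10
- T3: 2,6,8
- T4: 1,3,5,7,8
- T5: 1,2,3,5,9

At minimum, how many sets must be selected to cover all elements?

T2, T3, T5 together cover {1, 2, 3, 4, 5, 6, 7, 8, 9, 10} — every element.
No 2 of the 5 sets cover everything (all 10 pairs fall short), so 3 is minimum.

3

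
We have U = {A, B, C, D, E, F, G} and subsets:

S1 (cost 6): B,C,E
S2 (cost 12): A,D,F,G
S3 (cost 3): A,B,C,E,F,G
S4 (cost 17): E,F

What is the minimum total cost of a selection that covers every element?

S2, S3 cover every element at cost 12 + 3 = 15.
Any cover uses at least 2 sets; among all covering selections none totals below 15.

15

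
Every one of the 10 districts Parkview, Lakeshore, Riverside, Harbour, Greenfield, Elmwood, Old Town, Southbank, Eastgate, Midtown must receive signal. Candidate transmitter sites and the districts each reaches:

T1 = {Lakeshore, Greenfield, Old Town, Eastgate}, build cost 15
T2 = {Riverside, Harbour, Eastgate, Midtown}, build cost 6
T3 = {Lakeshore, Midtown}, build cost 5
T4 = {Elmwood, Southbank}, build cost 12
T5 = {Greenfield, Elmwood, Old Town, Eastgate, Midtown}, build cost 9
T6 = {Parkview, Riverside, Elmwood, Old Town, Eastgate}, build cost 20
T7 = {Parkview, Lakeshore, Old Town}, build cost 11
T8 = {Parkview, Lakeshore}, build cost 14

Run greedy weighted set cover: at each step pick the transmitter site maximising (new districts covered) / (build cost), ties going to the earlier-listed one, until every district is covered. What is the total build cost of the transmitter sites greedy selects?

Pick 1: T2 adds 4 new (Riverside, Harbour, Eastgate, Midtown) at build cost 6 (ratio 4/6).
Pick 2: T5 adds 3 new (Greenfield, Elmwood, Old Town) at build cost 9 (ratio 3/9).
Pick 3: T3 adds 1 new (Lakeshore) at build cost 5 (ratio 1/5).
Pick 4: T7 adds 1 new (Parkview) at build cost 11 (ratio 1/11).
Pick 5: T4 adds 1 new (Southbank) at build cost 12 (ratio 1/12).
Greedy total build cost: 6 + 9 + 5 + 11 + 12 = 43. (The true optimum is 38, so greedy overshoots here.)

43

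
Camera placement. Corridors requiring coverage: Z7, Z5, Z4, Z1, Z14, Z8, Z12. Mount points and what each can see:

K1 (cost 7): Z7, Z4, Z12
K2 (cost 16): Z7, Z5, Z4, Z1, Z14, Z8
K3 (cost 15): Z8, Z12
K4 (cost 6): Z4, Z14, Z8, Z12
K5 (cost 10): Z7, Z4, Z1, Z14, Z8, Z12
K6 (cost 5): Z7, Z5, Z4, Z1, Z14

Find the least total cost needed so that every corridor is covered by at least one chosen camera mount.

K4, K6 cover every corridor at cost 6 + 5 = 11.
Any cover uses at least 2 camera mounts; among all covering selections none totals below 11.

11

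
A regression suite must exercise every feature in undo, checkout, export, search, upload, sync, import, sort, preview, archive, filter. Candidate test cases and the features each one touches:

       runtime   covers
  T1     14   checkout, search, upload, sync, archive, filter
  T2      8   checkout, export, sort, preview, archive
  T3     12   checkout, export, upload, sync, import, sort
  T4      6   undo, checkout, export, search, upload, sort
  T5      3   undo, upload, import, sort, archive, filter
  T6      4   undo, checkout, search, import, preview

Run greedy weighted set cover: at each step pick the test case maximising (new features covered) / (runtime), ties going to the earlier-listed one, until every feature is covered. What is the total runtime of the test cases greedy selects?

Pick 1: T5 adds 6 new (undo, upload, import, sort, archive, filter) at runtime 3 (ratio 6/3).
Pick 2: T6 adds 3 new (checkout, search, preview) at runtime 4 (ratio 3/4).
Pick 3: T3 adds 2 new (export, sync) at runtime 12 (ratio 2/12).
Greedy total runtime: 3 + 4 + 12 = 19.

19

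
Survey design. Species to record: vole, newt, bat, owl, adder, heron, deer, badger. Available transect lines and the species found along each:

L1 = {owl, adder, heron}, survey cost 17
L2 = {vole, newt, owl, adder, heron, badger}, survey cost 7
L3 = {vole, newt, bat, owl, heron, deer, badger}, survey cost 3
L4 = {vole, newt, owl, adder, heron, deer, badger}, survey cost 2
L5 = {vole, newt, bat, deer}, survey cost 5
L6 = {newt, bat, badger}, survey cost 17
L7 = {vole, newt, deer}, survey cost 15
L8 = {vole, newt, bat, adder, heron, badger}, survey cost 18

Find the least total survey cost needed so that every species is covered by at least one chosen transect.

5

L3, L4 cover every species at survey cost 3 + 2 = 5.
Any cover uses at least 2 transects; among all covering selections none totals below 5.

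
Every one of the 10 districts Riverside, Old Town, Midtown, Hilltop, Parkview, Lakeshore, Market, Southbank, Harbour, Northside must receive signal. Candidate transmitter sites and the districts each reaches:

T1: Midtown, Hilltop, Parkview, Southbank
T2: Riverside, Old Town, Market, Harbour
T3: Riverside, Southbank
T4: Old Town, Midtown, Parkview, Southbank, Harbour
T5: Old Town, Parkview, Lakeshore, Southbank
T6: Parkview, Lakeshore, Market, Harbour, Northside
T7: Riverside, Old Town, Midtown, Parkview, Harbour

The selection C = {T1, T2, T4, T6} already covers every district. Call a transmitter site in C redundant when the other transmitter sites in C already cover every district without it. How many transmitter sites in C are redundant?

1

Drop T1: Hilltop uncovered — not redundant.
Drop T2: Riverside uncovered — not redundant.
Drop T4: the rest still cover every district — redundant.
Drop T6: Lakeshore, Northside uncovered — not redundant.
1 redundant: T4.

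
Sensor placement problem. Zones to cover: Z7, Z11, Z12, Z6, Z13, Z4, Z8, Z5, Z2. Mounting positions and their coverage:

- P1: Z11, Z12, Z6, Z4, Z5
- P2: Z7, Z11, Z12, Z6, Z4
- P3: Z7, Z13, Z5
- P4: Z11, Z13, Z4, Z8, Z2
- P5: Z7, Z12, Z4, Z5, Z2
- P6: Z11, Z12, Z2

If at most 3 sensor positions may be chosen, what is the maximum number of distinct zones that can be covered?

9

Choosing P1, P2, P4 covers {Z7, Z11, Z12, Z6, Z13, Z4, Z8, Z5, Z2} — 9 zones.
That is all 9 zones.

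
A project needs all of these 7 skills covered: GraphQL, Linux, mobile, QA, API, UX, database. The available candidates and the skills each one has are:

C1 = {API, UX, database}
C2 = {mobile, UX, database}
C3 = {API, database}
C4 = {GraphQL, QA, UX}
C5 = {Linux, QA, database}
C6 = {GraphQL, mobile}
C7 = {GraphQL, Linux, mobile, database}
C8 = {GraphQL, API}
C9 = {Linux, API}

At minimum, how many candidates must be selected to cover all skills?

C1, C4, C7 together cover {GraphQL, Linux, mobile, QA, API, UX, database} — every skill.
No 2 of the 9 candidates cover everything (all 36 pairs fall short), so 3 is minimum.

3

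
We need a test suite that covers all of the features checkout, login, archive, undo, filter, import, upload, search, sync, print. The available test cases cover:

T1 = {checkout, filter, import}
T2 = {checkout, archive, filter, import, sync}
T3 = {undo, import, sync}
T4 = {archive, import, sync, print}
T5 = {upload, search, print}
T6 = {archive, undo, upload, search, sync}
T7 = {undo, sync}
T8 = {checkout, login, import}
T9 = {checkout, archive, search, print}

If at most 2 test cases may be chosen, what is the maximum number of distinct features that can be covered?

Choosing T1, T6 covers {checkout, archive, undo, filter, import, upload, search, sync} — 8 features.
No choice of 2 test cases does better; here login, print are left uncovered.

8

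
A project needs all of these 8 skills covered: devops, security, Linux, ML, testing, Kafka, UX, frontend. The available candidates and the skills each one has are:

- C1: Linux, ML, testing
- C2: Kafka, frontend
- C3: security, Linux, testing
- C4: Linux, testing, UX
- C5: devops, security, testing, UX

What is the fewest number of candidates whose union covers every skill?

3

C1, C2, C5 together cover {devops, security, Linux, ML, testing, Kafka, UX, frontend} — every skill.
No 2 of the 5 candidates cover everything (all 10 pairs fall short), so 3 is minimum.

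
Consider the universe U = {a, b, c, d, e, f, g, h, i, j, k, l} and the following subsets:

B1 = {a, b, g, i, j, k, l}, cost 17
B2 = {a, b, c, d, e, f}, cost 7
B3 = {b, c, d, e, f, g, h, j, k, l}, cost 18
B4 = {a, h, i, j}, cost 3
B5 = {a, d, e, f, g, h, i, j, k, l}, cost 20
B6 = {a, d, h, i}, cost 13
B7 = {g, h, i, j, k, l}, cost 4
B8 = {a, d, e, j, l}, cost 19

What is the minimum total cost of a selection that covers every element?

11

B2, B7 cover every element at cost 7 + 4 = 11.
Any cover uses at least 2 sets; among all covering selections none totals below 11.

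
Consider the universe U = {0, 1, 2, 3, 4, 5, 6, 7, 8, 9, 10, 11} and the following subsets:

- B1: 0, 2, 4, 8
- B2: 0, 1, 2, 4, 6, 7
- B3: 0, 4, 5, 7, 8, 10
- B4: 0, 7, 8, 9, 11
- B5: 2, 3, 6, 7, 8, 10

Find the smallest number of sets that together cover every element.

4

B2, B3, B4, B5 together cover {0, 1, 2, 3, 4, 5, 6, 7, 8, 9, 10, 11} — every element.
No 3 of the 5 sets cover everything (all 10 triples fall short), so 4 is minimum.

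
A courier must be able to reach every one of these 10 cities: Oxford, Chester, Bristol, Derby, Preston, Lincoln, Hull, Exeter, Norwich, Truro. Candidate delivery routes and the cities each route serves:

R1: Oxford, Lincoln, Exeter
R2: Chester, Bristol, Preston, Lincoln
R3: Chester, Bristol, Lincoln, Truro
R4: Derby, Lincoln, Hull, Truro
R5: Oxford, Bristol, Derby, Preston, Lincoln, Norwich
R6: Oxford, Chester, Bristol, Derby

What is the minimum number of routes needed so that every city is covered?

4

R1, R2, R4, R5 together cover {Oxford, Chester, Bristol, Derby, Preston, Lincoln, Hull, Exeter, Norwich, Truro} — every city.
No 3 of the 6 routes cover everything (all 20 triples fall short), so 4 is minimum.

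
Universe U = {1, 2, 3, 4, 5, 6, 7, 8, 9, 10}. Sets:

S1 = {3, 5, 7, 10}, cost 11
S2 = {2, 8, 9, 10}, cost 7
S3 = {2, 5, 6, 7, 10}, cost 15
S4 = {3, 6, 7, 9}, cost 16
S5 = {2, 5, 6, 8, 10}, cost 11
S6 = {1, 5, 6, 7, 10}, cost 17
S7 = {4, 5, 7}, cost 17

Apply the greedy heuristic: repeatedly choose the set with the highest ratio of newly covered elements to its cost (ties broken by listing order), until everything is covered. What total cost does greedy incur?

Pick 1: S2 adds 4 new (2, 8, 9, 10) at cost 7 (ratio 4/7).
Pick 2: S1 adds 3 new (3, 5, 7) at cost 11 (ratio 3/11).
Pick 3: S6 adds 2 new (1, 6) at cost 17 (ratio 2/17).
Pick 4: S7 adds 1 new (4) at cost 17 (ratio 1/17).
Greedy total cost: 7 + 11 + 17 + 17 = 52.

52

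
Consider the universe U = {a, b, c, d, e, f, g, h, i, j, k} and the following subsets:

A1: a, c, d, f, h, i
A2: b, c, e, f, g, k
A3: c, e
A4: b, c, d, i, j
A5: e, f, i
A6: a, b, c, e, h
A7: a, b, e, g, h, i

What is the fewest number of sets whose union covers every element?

A1, A2, A4 together cover {a, b, c, d, e, f, g, h, i, j, k} — every element.
No 2 of the 7 sets cover everything (all 21 pairs fall short), so 3 is minimum.

3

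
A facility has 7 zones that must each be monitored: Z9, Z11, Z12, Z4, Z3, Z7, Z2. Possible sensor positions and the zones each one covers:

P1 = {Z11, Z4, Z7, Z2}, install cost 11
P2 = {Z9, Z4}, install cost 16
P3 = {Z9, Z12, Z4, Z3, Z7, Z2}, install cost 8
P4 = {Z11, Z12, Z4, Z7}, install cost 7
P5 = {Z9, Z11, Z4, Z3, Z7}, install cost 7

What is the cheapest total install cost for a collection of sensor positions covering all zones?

15

P3, P4 cover every zone at install cost 8 + 7 = 15.
Any cover uses at least 2 sensor positions; among all covering selections none totals below 15.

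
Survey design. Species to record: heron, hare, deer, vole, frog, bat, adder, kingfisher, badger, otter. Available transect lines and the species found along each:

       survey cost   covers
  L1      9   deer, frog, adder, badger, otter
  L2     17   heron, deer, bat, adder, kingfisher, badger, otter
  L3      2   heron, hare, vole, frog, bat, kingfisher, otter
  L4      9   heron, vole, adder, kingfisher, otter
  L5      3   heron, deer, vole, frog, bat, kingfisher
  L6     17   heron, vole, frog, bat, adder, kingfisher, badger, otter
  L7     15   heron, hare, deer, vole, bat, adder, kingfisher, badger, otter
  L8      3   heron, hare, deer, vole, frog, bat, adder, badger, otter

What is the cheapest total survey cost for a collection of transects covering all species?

L3, L8 cover every species at survey cost 2 + 3 = 5.
Any cover uses at least 2 transects; among all covering selections none totals below 5.

5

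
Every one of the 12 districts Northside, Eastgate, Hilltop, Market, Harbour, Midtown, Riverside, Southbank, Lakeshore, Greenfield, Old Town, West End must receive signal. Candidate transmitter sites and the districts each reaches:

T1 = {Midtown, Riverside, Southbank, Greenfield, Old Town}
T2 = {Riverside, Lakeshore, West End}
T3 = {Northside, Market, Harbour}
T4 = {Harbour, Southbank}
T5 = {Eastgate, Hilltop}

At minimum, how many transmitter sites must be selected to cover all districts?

4

T1, T2, T3, T5 together cover {Northside, Eastgate, Hilltop, Market, Harbour, Midtown, Riverside, Southbank, Lakeshore, Greenfield, Old Town, West End} — every district.
No 3 of the 5 transmitter sites cover everything (all 10 triples fall short), so 4 is minimum.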